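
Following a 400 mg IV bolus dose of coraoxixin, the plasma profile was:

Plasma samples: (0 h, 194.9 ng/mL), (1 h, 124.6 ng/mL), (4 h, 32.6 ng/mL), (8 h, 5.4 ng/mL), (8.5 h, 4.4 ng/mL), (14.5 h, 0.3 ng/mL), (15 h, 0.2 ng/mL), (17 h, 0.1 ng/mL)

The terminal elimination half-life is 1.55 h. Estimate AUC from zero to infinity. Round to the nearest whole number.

AUC = 489 ng/mL·h

Trapezoidal AUC_0→17:
  [0→1]: (194.9+124.6)/2 × 1 = 159.75
  [1→4]: (124.6+32.6)/2 × 3 = 235.8
  [4→8]: (32.6+5.4)/2 × 4 = 76.0
  [8→8.5]: (5.4+4.4)/2 × 0.5 = 2.45
  [8.5→14.5]: (4.4+0.3)/2 × 6 = 14.1
  [14.5→15]: (0.3+0.2)/2 × 0.5 = 0.125
  [15→17]: (0.2+0.1)/2 × 2 = 0.3
  Sum = 488.525 ng/mL·h
k_e = ln2 / t½ = 0.693147 / 1.55 = 0.4472 h^-1
Extrapolated tail: C_last / k_e = 0.1 / 0.4472 = 0.224
AUC_0→∞ = 488.525 + 0.224 = 488.749 ng/mL·h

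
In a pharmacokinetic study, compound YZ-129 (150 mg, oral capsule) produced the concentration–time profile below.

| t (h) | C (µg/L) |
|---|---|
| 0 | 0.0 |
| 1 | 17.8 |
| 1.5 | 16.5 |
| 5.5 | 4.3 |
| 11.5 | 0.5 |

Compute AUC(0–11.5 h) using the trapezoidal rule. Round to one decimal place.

AUC = 73.5 µg/L·h

Trapezoidal AUC_0→11.5:
  [0→1]: (0.0+17.8)/2 × 1 = 8.9
  [1→1.5]: (17.8+16.5)/2 × 0.5 = 8.575
  [1.5→5.5]: (16.5+4.3)/2 × 4 = 41.6
  [5.5→11.5]: (4.3+0.5)/2 × 6 = 14.4
  Sum = 73.475 µg/L·h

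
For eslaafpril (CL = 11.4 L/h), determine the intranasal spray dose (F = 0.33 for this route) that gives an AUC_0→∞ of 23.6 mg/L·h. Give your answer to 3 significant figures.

Dose = 815 mg

Dose = CL × AUC_0→∞ / F
     = 11.4 × 23.6 / 0.33 = 815.273 mg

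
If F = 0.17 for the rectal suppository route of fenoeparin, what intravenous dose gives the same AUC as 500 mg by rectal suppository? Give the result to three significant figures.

Systemic exposure from an extravascular dose = F × D_ev, so the equivalent IV dose is F × D_ev.
D_iv = F × D_ev = 0.17 × 500 = 85 mg

D_iv = 85.0 mg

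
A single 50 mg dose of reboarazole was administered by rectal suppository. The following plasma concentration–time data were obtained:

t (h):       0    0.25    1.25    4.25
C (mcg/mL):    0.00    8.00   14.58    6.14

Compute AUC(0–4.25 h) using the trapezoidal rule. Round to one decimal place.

AUC = 43.4 mcg/mL·h

Trapezoidal AUC_0→4.25:
  [0→0.25]: (0.00+8.00)/2 × 0.25 = 1.0
  [0.25→1.25]: (8.00+14.58)/2 × 1 = 11.29
  [1.25→4.25]: (14.58+6.14)/2 × 3 = 31.08
  Sum = 43.37 mcg/mL·h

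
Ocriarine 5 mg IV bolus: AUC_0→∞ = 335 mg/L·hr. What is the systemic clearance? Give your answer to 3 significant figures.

CL = 0.0149 L/hr

CL = Dose_iv / AUC_0→∞
   = 5 / 335 = 0.0149254 L/hr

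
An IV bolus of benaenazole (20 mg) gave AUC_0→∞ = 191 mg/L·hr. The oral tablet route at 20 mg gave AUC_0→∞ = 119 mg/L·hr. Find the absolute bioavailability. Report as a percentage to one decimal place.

F = 62.3%

F = (AUC_ev / D_ev) / (AUC_iv / D_iv)
  = (119/20) / (191/20)
  = 5.95 / 9.55 = 0.6230
  = 62.30%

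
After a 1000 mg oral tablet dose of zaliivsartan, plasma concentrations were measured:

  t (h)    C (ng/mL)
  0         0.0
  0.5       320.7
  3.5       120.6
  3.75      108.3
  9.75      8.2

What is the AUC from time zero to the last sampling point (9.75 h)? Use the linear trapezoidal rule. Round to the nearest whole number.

AUC = 1120 ng/mL·h

Trapezoidal AUC_0→9.75:
  [0→0.5]: (0.0+320.7)/2 × 0.5 = 80.175
  [0.5→3.5]: (320.7+120.6)/2 × 3 = 661.95
  [3.5→3.75]: (120.6+108.3)/2 × 0.25 = 28.6125
  [3.75→9.75]: (108.3+8.2)/2 × 6 = 349.5
  Sum = 1120.2375 ng/mL·h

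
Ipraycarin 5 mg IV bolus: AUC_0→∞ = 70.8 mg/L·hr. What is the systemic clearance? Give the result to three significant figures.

CL = 0.0706 L/hr

CL = Dose_iv / AUC_0→∞
   = 5 / 70.8 = 0.0706215 L/hr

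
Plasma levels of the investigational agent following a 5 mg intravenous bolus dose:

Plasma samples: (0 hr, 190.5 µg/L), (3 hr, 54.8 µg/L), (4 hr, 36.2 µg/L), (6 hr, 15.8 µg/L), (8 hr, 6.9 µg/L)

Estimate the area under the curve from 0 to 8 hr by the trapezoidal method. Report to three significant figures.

Trapezoidal AUC_0→8:
  [0→3]: (190.5+54.8)/2 × 3 = 367.95
  [3→4]: (54.8+36.2)/2 × 1 = 45.5
  [4→6]: (36.2+15.8)/2 × 2 = 52.0
  [6→8]: (15.8+6.9)/2 × 2 = 22.7
  Sum = 488.15 µg/L·hr

AUC = 488 µg/L·hr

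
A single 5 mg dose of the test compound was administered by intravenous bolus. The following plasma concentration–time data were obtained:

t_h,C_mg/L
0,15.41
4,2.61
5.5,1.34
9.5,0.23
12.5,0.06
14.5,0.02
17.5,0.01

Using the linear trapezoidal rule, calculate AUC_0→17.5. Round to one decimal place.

Trapezoidal AUC_0→17.5:
  [0→4]: (15.41+2.61)/2 × 4 = 36.04
  [4→5.5]: (2.61+1.34)/2 × 1.5 = 2.9625
  [5.5→9.5]: (1.34+0.23)/2 × 4 = 3.14
  [9.5→12.5]: (0.23+0.06)/2 × 3 = 0.435
  [12.5→14.5]: (0.06+0.02)/2 × 2 = 0.08
  [14.5→17.5]: (0.02+0.01)/2 × 3 = 0.045
  Sum = 42.7025 mg/L·h

AUC = 42.7 mg/L·h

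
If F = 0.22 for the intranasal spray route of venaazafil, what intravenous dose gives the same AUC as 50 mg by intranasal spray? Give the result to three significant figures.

Systemic exposure from an extravascular dose = F × D_ev, so the equivalent IV dose is F × D_ev.
D_iv = F × D_ev = 0.22 × 50 = 11 mg

D_iv = 11.0 mg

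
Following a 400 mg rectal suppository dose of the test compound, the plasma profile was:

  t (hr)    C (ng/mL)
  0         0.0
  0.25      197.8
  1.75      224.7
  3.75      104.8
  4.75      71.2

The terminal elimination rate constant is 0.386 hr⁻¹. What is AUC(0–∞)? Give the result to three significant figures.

Trapezoidal AUC_0→4.75:
  [0→0.25]: (0.0+197.8)/2 × 0.25 = 24.725
  [0.25→1.75]: (197.8+224.7)/2 × 1.5 = 316.875
  [1.75→3.75]: (224.7+104.8)/2 × 2 = 329.5
  [3.75→4.75]: (104.8+71.2)/2 × 1 = 88.0
  Sum = 759.1 ng/mL·hr
Extrapolated tail: C_last / k_e = 71.2 / 0.386 = 184.456
AUC_0→∞ = 759.1 + 184.456 = 943.556 ng/mL·hr

AUC = 944 ng/mL·hr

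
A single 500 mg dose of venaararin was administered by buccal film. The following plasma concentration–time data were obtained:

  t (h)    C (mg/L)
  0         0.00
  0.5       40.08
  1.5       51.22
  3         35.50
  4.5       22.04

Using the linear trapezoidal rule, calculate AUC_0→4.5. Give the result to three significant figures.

Trapezoidal AUC_0→4.5:
  [0→0.5]: (0.00+40.08)/2 × 0.5 = 10.02
  [0.5→1.5]: (40.08+51.22)/2 × 1 = 45.65
  [1.5→3]: (51.22+35.50)/2 × 1.5 = 65.04
  [3→4.5]: (35.50+22.04)/2 × 1.5 = 43.155
  Sum = 163.865 mg/L·h

AUC = 164 mg/L·h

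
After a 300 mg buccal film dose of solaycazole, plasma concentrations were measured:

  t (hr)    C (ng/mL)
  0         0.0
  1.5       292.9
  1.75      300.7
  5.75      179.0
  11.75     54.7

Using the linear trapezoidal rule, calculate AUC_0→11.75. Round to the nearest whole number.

Trapezoidal AUC_0→11.75:
  [0→1.5]: (0.0+292.9)/2 × 1.5 = 219.675
  [1.5→1.75]: (292.9+300.7)/2 × 0.25 = 74.2
  [1.75→5.75]: (300.7+179.0)/2 × 4 = 959.4
  [5.75→11.75]: (179.0+54.7)/2 × 6 = 701.1
  Sum = 1954.375 ng/mL·hr

AUC = 1954 ng/mL·hr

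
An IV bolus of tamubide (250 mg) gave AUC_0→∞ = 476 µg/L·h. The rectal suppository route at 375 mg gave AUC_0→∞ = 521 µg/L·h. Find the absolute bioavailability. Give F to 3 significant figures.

F = (AUC_ev / D_ev) / (AUC_iv / D_iv)
  = (521/375) / (476/250)
  = 1.38933 / 1.904 = 0.7297

F = 0.730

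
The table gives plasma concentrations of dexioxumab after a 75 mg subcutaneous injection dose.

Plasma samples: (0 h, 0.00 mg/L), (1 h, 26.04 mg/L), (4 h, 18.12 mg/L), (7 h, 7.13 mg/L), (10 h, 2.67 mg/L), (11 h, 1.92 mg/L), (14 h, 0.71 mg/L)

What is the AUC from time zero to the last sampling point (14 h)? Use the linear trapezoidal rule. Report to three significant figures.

AUC = 138 mg/L·h

Trapezoidal AUC_0→14:
  [0→1]: (0.00+26.04)/2 × 1 = 13.02
  [1→4]: (26.04+18.12)/2 × 3 = 66.24
  [4→7]: (18.12+7.13)/2 × 3 = 37.875
  [7→10]: (7.13+2.67)/2 × 3 = 14.7
  [10→11]: (2.67+1.92)/2 × 1 = 2.295
  [11→14]: (1.92+0.71)/2 × 3 = 3.945
  Sum = 138.075 mg/L·h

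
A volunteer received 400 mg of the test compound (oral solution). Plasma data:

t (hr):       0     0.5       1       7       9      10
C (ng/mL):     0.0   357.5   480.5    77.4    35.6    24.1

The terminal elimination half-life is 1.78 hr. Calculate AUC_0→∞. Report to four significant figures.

AUC = 2177 ng/mL·hr

Trapezoidal AUC_0→10:
  [0→0.5]: (0.0+357.5)/2 × 0.5 = 89.375
  [0.5→1]: (357.5+480.5)/2 × 0.5 = 209.5
  [1→7]: (480.5+77.4)/2 × 6 = 1673.7
  [7→9]: (77.4+35.6)/2 × 2 = 113.0
  [9→10]: (35.6+24.1)/2 × 1 = 29.85
  Sum = 2115.425 ng/mL·hr
k_e = ln2 / t½ = 0.693147 / 1.78 = 0.3894 hr^-1
Extrapolated tail: C_last / k_e = 24.1 / 0.3894 = 61.890
AUC_0→∞ = 2115.425 + 61.890 = 2177.315 ng/mL·hr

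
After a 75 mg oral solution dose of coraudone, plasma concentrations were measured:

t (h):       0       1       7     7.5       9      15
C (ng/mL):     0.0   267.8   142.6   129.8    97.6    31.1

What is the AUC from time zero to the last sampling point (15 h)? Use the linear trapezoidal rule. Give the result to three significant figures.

AUC = 1990 ng/mL·h

Trapezoidal AUC_0→15:
  [0→1]: (0.0+267.8)/2 × 1 = 133.9
  [1→7]: (267.8+142.6)/2 × 6 = 1231.2
  [7→7.5]: (142.6+129.8)/2 × 0.5 = 68.1
  [7.5→9]: (129.8+97.6)/2 × 1.5 = 170.55
  [9→15]: (97.6+31.1)/2 × 6 = 386.1
  Sum = 1989.85 ng/mL·h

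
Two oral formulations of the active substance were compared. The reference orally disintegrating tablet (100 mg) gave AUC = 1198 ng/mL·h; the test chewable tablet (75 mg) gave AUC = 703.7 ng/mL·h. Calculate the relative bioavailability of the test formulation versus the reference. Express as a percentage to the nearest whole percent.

F_rel = (AUC_test/D_test) / (AUC_ref/D_ref)
      = (703.7/75) / (1198/100)
      = 9.38267 / 11.98 = 0.7832 = 78.32%

F_rel = 78%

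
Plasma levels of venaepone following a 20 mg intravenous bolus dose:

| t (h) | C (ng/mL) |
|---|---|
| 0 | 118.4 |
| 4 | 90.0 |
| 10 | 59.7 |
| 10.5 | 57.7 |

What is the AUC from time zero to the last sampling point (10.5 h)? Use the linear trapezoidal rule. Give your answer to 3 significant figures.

AUC = 895 ng/mL·h

Trapezoidal AUC_0→10.5:
  [0→4]: (118.4+90.0)/2 × 4 = 416.8
  [4→10]: (90.0+59.7)/2 × 6 = 449.1
  [10→10.5]: (59.7+57.7)/2 × 0.5 = 29.35
  Sum = 895.25 ng/mL·h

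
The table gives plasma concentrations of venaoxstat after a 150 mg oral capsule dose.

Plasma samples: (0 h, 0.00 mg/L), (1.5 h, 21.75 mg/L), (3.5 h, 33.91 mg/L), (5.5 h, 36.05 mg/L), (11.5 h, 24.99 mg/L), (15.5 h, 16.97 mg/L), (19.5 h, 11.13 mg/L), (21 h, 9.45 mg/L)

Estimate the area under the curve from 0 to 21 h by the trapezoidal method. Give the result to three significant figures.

Trapezoidal AUC_0→21:
  [0→1.5]: (0.00+21.75)/2 × 1.5 = 16.3125
  [1.5→3.5]: (21.75+33.91)/2 × 2 = 55.66
  [3.5→5.5]: (33.91+36.05)/2 × 2 = 69.96
  [5.5→11.5]: (36.05+24.99)/2 × 6 = 183.12
  [11.5→15.5]: (24.99+16.97)/2 × 4 = 83.92
  [15.5→19.5]: (16.97+11.13)/2 × 4 = 56.2
  [19.5→21]: (11.13+9.45)/2 × 1.5 = 15.435
  Sum = 480.6075 mg/L·h

AUC = 481 mg/L·h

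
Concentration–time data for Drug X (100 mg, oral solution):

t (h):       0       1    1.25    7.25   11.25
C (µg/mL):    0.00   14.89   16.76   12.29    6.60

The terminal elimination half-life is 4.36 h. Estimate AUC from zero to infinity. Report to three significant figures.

AUC = 178 µg/mL·h

Trapezoidal AUC_0→11.25:
  [0→1]: (0.00+14.89)/2 × 1 = 7.445
  [1→1.25]: (14.89+16.76)/2 × 0.25 = 3.95625
  [1.25→7.25]: (16.76+12.29)/2 × 6 = 87.15
  [7.25→11.25]: (12.29+6.60)/2 × 4 = 37.78
  Sum = 136.33125 µg/mL·h
k_e = ln2 / t½ = 0.693147 / 4.36 = 0.1590 h^-1
Extrapolated tail: C_last / k_e = 6.60 / 0.159 = 41.509
AUC_0→∞ = 136.33125 + 41.509 = 177.84025 µg/mL·h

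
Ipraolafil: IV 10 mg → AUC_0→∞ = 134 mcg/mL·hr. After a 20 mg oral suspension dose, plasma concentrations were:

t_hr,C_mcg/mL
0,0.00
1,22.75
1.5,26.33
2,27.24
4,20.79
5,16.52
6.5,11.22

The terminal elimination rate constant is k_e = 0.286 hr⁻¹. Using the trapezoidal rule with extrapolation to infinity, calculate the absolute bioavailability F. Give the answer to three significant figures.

F = 0.611

Trapezoidal AUC_0→6.5 (oral suspension):
  [0→1]: (0.00+22.75)/2 × 1 = 11.375
  [1→1.5]: (22.75+26.33)/2 × 0.5 = 12.27
  [1.5→2]: (26.33+27.24)/2 × 0.5 = 13.3925
  [2→4]: (27.24+20.79)/2 × 2 = 48.03
  [4→5]: (20.79+16.52)/2 × 1 = 18.655
  [5→6.5]: (16.52+11.22)/2 × 1.5 = 20.805
  Sum = 124.5275 mcg/mL·hr
Tail: C_last/k_e = 11.22/0.286 = 39.231
AUC_0→∞ (oral suspension) = 124.5275 + 39.231 = 163.7585 mcg/mL·hr
F = (AUC_ev/D_ev)/(AUC_iv/D_iv) = (163.7585/20)/(134/10) = 8.187925/13.4 = 0.6110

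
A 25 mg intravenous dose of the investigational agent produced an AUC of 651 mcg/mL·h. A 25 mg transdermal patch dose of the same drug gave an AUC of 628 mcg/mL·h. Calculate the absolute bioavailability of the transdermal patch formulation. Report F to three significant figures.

F = 0.965

F = (AUC_ev / D_ev) / (AUC_iv / D_iv)
  = (628/25) / (651/25)
  = 25.12 / 26.04 = 0.9647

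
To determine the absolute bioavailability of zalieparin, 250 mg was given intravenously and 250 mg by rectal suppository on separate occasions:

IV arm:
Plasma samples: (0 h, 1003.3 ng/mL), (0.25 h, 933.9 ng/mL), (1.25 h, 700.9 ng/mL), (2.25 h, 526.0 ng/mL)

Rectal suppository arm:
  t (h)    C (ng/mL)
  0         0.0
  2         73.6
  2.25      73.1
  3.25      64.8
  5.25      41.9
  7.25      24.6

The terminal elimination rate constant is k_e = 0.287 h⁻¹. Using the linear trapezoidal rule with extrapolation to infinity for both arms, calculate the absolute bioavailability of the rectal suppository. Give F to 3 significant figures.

Trapezoidal AUC_0→2.25 (IV):
  [0→0.25]: (1003.3+933.9)/2 × 0.25 = 242.15
  [0.25→1.25]: (933.9+700.9)/2 × 1 = 817.4
  [1.25→2.25]: (700.9+526.0)/2 × 1 = 613.45
  Sum = 1673.0 ng/mL·h
IV tail: 526.0/0.287 = 1832.753; AUC_iv,0→∞ = 1673.0 + 1832.753 = 3505.753 ng/mL·h
Trapezoidal AUC_0→7.25 (rectal suppository):
  [0→2]: (0.0+73.6)/2 × 2 = 73.6
  [2→2.25]: (73.6+73.1)/2 × 0.25 = 18.3375
  [2.25→3.25]: (73.1+64.8)/2 × 1 = 68.95
  [3.25→5.25]: (64.8+41.9)/2 × 2 = 106.7
  [5.25→7.25]: (41.9+24.6)/2 × 2 = 66.5
  Sum = 334.0875 ng/mL·h
rectal suppository tail: 24.6/0.287 = 85.714; AUC_ev,0→∞ = 334.0875 + 85.714 = 419.8015 ng/mL·h
F = (AUC_ev/D_ev)/(AUC_iv/D_iv) = (419.8015/250)/(3505.753/250) = 1.679206/14.023012 = 0.1197

F = 0.120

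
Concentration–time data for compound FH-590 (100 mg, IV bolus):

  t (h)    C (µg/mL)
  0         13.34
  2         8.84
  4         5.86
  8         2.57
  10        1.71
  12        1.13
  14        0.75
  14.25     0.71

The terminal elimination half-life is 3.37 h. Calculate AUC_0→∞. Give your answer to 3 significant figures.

AUC = 66.4 µg/mL·h

Trapezoidal AUC_0→14.25:
  [0→2]: (13.34+8.84)/2 × 2 = 22.18
  [2→4]: (8.84+5.86)/2 × 2 = 14.7
  [4→8]: (5.86+2.57)/2 × 4 = 16.86
  [8→10]: (2.57+1.71)/2 × 2 = 4.28
  [10→12]: (1.71+1.13)/2 × 2 = 2.84
  [12→14]: (1.13+0.75)/2 × 2 = 1.88
  [14→14.25]: (0.75+0.71)/2 × 0.25 = 0.1825
  Sum = 62.9225 µg/mL·h
k_e = ln2 / t½ = 0.693147 / 3.37 = 0.2057 h^-1
Extrapolated tail: C_last / k_e = 0.71 / 0.2057 = 3.452
AUC_0→∞ = 62.9225 + 3.452 = 66.3745 µg/mL·h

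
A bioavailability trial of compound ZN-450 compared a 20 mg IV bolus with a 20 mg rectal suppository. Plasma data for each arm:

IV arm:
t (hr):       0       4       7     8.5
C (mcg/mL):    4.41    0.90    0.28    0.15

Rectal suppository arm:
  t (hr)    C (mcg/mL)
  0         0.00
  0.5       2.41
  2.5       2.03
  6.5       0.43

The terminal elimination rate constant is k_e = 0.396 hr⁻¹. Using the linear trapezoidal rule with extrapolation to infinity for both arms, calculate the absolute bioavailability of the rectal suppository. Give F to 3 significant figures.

Trapezoidal AUC_0→8.5 (IV):
  [0→4]: (4.41+0.90)/2 × 4 = 10.62
  [4→7]: (0.90+0.28)/2 × 3 = 1.77
  [7→8.5]: (0.28+0.15)/2 × 1.5 = 0.3225
  Sum = 12.7125 mcg/mL·hr
IV tail: 0.15/0.396 = 0.379; AUC_iv,0→∞ = 12.7125 + 0.379 = 13.0915 mcg/mL·hr
Trapezoidal AUC_0→6.5 (rectal suppository):
  [0→0.5]: (0.00+2.41)/2 × 0.5 = 0.6025
  [0.5→2.5]: (2.41+2.03)/2 × 2 = 4.44
  [2.5→6.5]: (2.03+0.43)/2 × 4 = 4.92
  Sum = 9.9625 mcg/mL·hr
rectal suppository tail: 0.43/0.396 = 1.086; AUC_ev,0→∞ = 9.9625 + 1.086 = 11.0485 mcg/mL·hr
F = (AUC_ev/D_ev)/(AUC_iv/D_iv) = (11.0485/20)/(13.0915/20) = 0.552425/0.654575 = 0.8439

F = 0.844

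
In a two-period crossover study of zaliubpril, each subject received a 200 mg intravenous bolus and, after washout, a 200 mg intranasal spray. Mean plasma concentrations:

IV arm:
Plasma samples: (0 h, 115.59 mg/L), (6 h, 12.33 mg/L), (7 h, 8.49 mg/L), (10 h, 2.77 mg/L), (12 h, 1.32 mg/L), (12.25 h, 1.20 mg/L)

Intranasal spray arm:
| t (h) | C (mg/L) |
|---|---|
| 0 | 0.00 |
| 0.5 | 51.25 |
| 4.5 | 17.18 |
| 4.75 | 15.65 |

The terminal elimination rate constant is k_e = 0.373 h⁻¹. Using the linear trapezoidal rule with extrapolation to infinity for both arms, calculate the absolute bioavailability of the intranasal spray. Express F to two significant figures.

F = 0.47

Trapezoidal AUC_0→12.25 (IV):
  [0→6]: (115.59+12.33)/2 × 6 = 383.76
  [6→7]: (12.33+8.49)/2 × 1 = 10.41
  [7→10]: (8.49+2.77)/2 × 3 = 16.89
  [10→12]: (2.77+1.32)/2 × 2 = 4.09
  [12→12.25]: (1.32+1.20)/2 × 0.25 = 0.315
  Sum = 415.465 mg/L·h
IV tail: 1.20/0.373 = 3.217; AUC_iv,0→∞ = 415.465 + 3.217 = 418.682 mg/L·h
Trapezoidal AUC_0→4.75 (intranasal spray):
  [0→0.5]: (0.00+51.25)/2 × 0.5 = 12.8125
  [0.5→4.5]: (51.25+17.18)/2 × 4 = 136.86
  [4.5→4.75]: (17.18+15.65)/2 × 0.25 = 4.10375
  Sum = 153.77625 mg/L·h
intranasal spray tail: 15.65/0.373 = 41.957; AUC_ev,0→∞ = 153.77625 + 41.957 = 195.73325 mg/L·h
F = (AUC_ev/D_ev)/(AUC_iv/D_iv) = (195.73325/200)/(418.682/200) = 0.97866625/2.09341 = 0.4675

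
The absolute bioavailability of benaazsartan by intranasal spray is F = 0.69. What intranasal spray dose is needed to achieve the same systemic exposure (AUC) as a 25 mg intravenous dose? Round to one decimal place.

D_intranasal = 36.2 mg

For equal systemic exposure: F × D_ev = D_iv
D_ev = D_iv / F = 25 / 0.69 = 36.2319 mg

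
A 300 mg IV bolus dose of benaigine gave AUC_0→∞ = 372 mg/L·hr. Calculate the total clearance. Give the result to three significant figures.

CL = 0.806 L/hr

CL = Dose_iv / AUC_0→∞
   = 300 / 372 = 0.806452 L/hr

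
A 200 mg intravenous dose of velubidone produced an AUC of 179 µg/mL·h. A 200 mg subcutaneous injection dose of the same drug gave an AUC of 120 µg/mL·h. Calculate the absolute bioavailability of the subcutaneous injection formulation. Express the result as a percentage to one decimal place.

F = 67.0%

F = (AUC_ev / D_ev) / (AUC_iv / D_iv)
  = (120/200) / (179/200)
  = 0.6 / 0.895 = 0.6704
  = 67.04%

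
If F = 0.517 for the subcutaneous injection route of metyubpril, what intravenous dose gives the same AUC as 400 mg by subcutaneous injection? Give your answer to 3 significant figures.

D_iv = 207 mg

Systemic exposure from an extravascular dose = F × D_ev, so the equivalent IV dose is F × D_ev.
D_iv = F × D_ev = 0.517 × 400 = 206.8 mg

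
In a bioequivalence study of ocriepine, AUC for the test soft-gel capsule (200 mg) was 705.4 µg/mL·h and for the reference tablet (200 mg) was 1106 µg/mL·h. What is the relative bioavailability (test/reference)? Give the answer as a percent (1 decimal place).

F_rel = (AUC_test/D_test) / (AUC_ref/D_ref)
      = (705.4/200) / (1106/200)
      = 3.527 / 5.53 = 0.6378 = 63.78%

F_rel = 63.8%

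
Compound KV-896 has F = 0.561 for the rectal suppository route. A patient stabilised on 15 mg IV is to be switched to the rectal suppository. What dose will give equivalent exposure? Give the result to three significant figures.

D_rectal = 26.7 mg

For equal systemic exposure: F × D_ev = D_iv
D_ev = D_iv / F = 15 / 0.561 = 26.738 mg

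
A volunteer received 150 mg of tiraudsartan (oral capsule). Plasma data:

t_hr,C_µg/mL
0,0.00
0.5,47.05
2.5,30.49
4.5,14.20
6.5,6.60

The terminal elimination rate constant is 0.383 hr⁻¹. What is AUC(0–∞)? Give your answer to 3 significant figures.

AUC = 172 µg/mL·hr

Trapezoidal AUC_0→6.5:
  [0→0.5]: (0.00+47.05)/2 × 0.5 = 11.7625
  [0.5→2.5]: (47.05+30.49)/2 × 2 = 77.54
  [2.5→4.5]: (30.49+14.20)/2 × 2 = 44.69
  [4.5→6.5]: (14.20+6.60)/2 × 2 = 20.8
  Sum = 154.7925 µg/mL·hr
Extrapolated tail: C_last / k_e = 6.60 / 0.383 = 17.232
AUC_0→∞ = 154.7925 + 17.232 = 172.0245 µg/mL·hr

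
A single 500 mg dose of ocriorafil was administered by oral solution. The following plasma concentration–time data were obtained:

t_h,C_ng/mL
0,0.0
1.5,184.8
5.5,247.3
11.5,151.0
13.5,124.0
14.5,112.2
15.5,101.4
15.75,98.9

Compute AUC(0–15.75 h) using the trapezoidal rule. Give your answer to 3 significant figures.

Trapezoidal AUC_0→15.75:
  [0→1.5]: (0.0+184.8)/2 × 1.5 = 138.6
  [1.5→5.5]: (184.8+247.3)/2 × 4 = 864.2
  [5.5→11.5]: (247.3+151.0)/2 × 6 = 1194.9
  [11.5→13.5]: (151.0+124.0)/2 × 2 = 275.0
  [13.5→14.5]: (124.0+112.2)/2 × 1 = 118.1
  [14.5→15.5]: (112.2+101.4)/2 × 1 = 106.8
  [15.5→15.75]: (101.4+98.9)/2 × 0.25 = 25.0375
  Sum = 2722.6375 ng/mL·h

AUC = 2720 ng/mL·h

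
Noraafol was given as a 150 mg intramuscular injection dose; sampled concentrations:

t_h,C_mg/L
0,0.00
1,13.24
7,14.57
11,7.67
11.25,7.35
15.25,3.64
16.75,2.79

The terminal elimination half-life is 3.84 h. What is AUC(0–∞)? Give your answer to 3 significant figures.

AUC = 179 mg/L·h

Trapezoidal AUC_0→16.75:
  [0→1]: (0.00+13.24)/2 × 1 = 6.62
  [1→7]: (13.24+14.57)/2 × 6 = 83.43
  [7→11]: (14.57+7.67)/2 × 4 = 44.48
  [11→11.25]: (7.67+7.35)/2 × 0.25 = 1.8775
  [11.25→15.25]: (7.35+3.64)/2 × 4 = 21.98
  [15.25→16.75]: (3.64+2.79)/2 × 1.5 = 4.8225
  Sum = 163.21 mg/L·h
k_e = ln2 / t½ = 0.693147 / 3.84 = 0.1805 h^-1
Extrapolated tail: C_last / k_e = 2.79 / 0.1805 = 15.457
AUC_0→∞ = 163.21 + 15.457 = 178.667 mg/L·h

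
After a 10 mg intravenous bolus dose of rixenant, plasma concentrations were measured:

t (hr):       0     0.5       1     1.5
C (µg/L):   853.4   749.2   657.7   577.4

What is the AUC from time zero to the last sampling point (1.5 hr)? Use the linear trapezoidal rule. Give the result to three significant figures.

AUC = 1060 µg/L·hr

Trapezoidal AUC_0→1.5:
  [0→0.5]: (853.4+749.2)/2 × 0.5 = 400.65
  [0.5→1]: (749.2+657.7)/2 × 0.5 = 351.725
  [1→1.5]: (657.7+577.4)/2 × 0.5 = 308.775
  Sum = 1061.15 µg/L·hr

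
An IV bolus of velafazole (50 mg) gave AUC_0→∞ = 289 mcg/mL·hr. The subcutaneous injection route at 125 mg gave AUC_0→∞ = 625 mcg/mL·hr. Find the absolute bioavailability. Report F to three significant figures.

F = (AUC_ev / D_ev) / (AUC_iv / D_iv)
  = (625/125) / (289/50)
  = 5 / 5.78 = 0.8651

F = 0.865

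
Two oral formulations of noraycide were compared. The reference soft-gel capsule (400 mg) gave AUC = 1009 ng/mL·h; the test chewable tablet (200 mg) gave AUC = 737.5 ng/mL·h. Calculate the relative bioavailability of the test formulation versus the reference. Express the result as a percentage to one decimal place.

F_rel = 146.2%

F_rel = (AUC_test/D_test) / (AUC_ref/D_ref)
      = (737.5/200) / (1009/400)
      = 3.6875 / 2.5225 = 1.4618 = 146.18%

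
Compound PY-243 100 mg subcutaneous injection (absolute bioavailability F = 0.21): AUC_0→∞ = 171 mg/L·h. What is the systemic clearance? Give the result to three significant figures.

CL = F × Dose / AUC_0→∞
   = 0.21 × 100 / 171 = 0.122807 L/h

CL = 0.123 L/h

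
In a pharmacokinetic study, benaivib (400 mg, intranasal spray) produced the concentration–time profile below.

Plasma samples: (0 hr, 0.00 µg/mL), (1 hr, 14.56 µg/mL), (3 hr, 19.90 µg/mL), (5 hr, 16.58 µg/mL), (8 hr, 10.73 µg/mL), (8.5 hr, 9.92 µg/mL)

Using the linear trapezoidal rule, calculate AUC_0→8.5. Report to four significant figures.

Trapezoidal AUC_0→8.5:
  [0→1]: (0.00+14.56)/2 × 1 = 7.28
  [1→3]: (14.56+19.90)/2 × 2 = 34.46
  [3→5]: (19.90+16.58)/2 × 2 = 36.48
  [5→8]: (16.58+10.73)/2 × 3 = 40.965
  [8→8.5]: (10.73+9.92)/2 × 0.5 = 5.1625
  Sum = 124.3475 µg/mL·hr

AUC = 124.3 µg/mL·hr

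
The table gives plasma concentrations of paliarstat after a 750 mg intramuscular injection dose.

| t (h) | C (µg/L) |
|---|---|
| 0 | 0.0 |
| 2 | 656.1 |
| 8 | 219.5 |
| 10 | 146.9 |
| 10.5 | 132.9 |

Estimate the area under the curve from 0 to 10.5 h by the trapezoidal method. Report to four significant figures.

Trapezoidal AUC_0→10.5:
  [0→2]: (0.0+656.1)/2 × 2 = 656.1
  [2→8]: (656.1+219.5)/2 × 6 = 2626.8
  [8→10]: (219.5+146.9)/2 × 2 = 366.4
  [10→10.5]: (146.9+132.9)/2 × 0.5 = 69.95
  Sum = 3719.25 µg/L·h

AUC = 3719 µg/L·h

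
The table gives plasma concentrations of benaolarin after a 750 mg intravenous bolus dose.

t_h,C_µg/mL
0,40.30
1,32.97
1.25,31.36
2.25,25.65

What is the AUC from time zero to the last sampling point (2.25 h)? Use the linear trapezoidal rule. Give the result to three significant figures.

AUC = 73.2 µg/mL·h

Trapezoidal AUC_0→2.25:
  [0→1]: (40.30+32.97)/2 × 1 = 36.635
  [1→1.25]: (32.97+31.36)/2 × 0.25 = 8.04125
  [1.25→2.25]: (31.36+25.65)/2 × 1 = 28.505
  Sum = 73.18125 µg/mL·h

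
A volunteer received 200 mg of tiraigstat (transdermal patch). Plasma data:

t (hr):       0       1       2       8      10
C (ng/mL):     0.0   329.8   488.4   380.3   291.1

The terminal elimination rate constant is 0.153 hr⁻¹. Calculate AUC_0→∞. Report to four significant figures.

Trapezoidal AUC_0→10:
  [0→1]: (0.0+329.8)/2 × 1 = 164.9
  [1→2]: (329.8+488.4)/2 × 1 = 409.1
  [2→8]: (488.4+380.3)/2 × 6 = 2606.1
  [8→10]: (380.3+291.1)/2 × 2 = 671.4
  Sum = 3851.5 ng/mL·hr
Extrapolated tail: C_last / k_e = 291.1 / 0.153 = 1902.614
AUC_0→∞ = 3851.5 + 1902.614 = 5754.114 ng/mL·hr

AUC = 5754 ng/mL·hr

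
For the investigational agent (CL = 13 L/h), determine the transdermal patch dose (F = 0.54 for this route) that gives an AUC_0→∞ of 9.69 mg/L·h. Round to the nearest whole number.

Dose = CL × AUC_0→∞ / F
     = 13 × 9.69 / 0.54 = 233.278 mg

Dose = 233 mg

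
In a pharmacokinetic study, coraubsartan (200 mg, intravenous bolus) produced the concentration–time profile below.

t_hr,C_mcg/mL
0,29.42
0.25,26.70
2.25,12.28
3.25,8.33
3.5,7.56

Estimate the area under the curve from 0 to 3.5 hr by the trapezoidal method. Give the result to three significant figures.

Trapezoidal AUC_0→3.5:
  [0→0.25]: (29.42+26.70)/2 × 0.25 = 7.015
  [0.25→2.25]: (26.70+12.28)/2 × 2 = 38.98
  [2.25→3.25]: (12.28+8.33)/2 × 1 = 10.305
  [3.25→3.5]: (8.33+7.56)/2 × 0.25 = 1.98625
  Sum = 58.28625 mcg/mL·hr

AUC = 58.3 mcg/mL·hr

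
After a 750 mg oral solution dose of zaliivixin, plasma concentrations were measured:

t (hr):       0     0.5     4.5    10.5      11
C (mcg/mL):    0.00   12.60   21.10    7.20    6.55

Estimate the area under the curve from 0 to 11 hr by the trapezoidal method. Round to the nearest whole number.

Trapezoidal AUC_0→11:
  [0→0.5]: (0.00+12.60)/2 × 0.5 = 3.15
  [0.5→4.5]: (12.60+21.10)/2 × 4 = 67.4
  [4.5→10.5]: (21.10+7.20)/2 × 6 = 84.9
  [10.5→11]: (7.20+6.55)/2 × 0.5 = 3.4375
  Sum = 158.8875 mcg/mL·hr

AUC = 159 mcg/mL·hr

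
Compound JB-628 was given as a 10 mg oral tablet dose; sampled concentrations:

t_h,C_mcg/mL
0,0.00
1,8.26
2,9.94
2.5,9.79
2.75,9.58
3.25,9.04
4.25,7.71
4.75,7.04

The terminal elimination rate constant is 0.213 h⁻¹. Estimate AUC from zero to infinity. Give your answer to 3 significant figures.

Trapezoidal AUC_0→4.75:
  [0→1]: (0.00+8.26)/2 × 1 = 4.13
  [1→2]: (8.26+9.94)/2 × 1 = 9.1
  [2→2.5]: (9.94+9.79)/2 × 0.5 = 4.9325
  [2.5→2.75]: (9.79+9.58)/2 × 0.25 = 2.42125
  [2.75→3.25]: (9.58+9.04)/2 × 0.5 = 4.655
  [3.25→4.25]: (9.04+7.71)/2 × 1 = 8.375
  [4.25→4.75]: (7.71+7.04)/2 × 0.5 = 3.6875
  Sum = 37.30125 mcg/mL·h
Extrapolated tail: C_last / k_e = 7.04 / 0.213 = 33.052
AUC_0→∞ = 37.30125 + 33.052 = 70.35325 mcg/mL·h

AUC = 70.4 mcg/mL·h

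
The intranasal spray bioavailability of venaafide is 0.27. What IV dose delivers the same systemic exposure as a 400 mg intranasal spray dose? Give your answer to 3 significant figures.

Systemic exposure from an extravascular dose = F × D_ev, so the equivalent IV dose is F × D_ev.
D_iv = F × D_ev = 0.27 × 400 = 108 mg

D_iv = 108 mg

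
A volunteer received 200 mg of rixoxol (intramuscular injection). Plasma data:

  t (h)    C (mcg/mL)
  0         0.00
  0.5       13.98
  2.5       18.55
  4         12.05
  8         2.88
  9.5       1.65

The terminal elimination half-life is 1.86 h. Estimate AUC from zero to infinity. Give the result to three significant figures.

AUC = 96.7 mcg/mL·h

Trapezoidal AUC_0→9.5:
  [0→0.5]: (0.00+13.98)/2 × 0.5 = 3.495
  [0.5→2.5]: (13.98+18.55)/2 × 2 = 32.53
  [2.5→4]: (18.55+12.05)/2 × 1.5 = 22.95
  [4→8]: (12.05+2.88)/2 × 4 = 29.86
  [8→9.5]: (2.88+1.65)/2 × 1.5 = 3.3975
  Sum = 92.2325 mcg/mL·h
k_e = ln2 / t½ = 0.693147 / 1.86 = 0.3727 h^-1
Extrapolated tail: C_last / k_e = 1.65 / 0.3727 = 4.427
AUC_0→∞ = 92.2325 + 4.427 = 96.6595 mcg/mL·h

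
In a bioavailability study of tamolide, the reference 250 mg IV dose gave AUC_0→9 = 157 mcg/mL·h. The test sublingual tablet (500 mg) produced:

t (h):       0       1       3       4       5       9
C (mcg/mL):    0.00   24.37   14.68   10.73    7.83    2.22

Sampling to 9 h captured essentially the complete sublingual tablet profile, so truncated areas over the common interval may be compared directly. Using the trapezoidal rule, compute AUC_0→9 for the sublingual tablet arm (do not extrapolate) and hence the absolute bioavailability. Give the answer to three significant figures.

F = 0.297

Trapezoidal AUC_0→9 (sublingual tablet):
  [0→1]: (0.00+24.37)/2 × 1 = 12.185
  [1→3]: (24.37+14.68)/2 × 2 = 39.05
  [3→4]: (14.68+10.73)/2 × 1 = 12.705
  [4→5]: (10.73+7.83)/2 × 1 = 9.28
  [5→9]: (7.83+2.22)/2 × 4 = 20.1
  Sum = 93.32 mcg/mL·h
F = (AUC_ev/D_ev)/(AUC_iv/D_iv) = (93.32/500)/(157/250) = 0.18664/0.628 = 0.2972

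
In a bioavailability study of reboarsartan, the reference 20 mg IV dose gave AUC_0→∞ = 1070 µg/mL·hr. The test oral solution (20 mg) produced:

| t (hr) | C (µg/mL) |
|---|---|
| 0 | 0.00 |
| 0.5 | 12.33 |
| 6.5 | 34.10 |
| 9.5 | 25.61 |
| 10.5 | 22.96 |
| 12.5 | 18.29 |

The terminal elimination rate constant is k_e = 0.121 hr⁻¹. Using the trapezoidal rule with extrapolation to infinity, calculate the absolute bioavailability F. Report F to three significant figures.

F = 0.419

Trapezoidal AUC_0→12.5 (oral solution):
  [0→0.5]: (0.00+12.33)/2 × 0.5 = 3.0825
  [0.5→6.5]: (12.33+34.10)/2 × 6 = 139.29
  [6.5→9.5]: (34.10+25.61)/2 × 3 = 89.565
  [9.5→10.5]: (25.61+22.96)/2 × 1 = 24.285
  [10.5→12.5]: (22.96+18.29)/2 × 2 = 41.25
  Sum = 297.4725 µg/mL·hr
Tail: C_last/k_e = 18.29/0.121 = 151.157
AUC_0→∞ (oral solution) = 297.4725 + 151.157 = 448.6295 µg/mL·hr
F = (AUC_ev/D_ev)/(AUC_iv/D_iv) = (448.6295/20)/(1070/20) = 22.431475/53.5 = 0.4193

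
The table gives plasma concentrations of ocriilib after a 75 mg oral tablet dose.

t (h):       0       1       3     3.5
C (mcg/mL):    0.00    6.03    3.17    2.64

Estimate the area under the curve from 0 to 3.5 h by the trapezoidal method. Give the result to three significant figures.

Trapezoidal AUC_0→3.5:
  [0→1]: (0.00+6.03)/2 × 1 = 3.015
  [1→3]: (6.03+3.17)/2 × 2 = 9.2
  [3→3.5]: (3.17+2.64)/2 × 0.5 = 1.4525
  Sum = 13.6675 mcg/mL·h

AUC = 13.7 mcg/mL·h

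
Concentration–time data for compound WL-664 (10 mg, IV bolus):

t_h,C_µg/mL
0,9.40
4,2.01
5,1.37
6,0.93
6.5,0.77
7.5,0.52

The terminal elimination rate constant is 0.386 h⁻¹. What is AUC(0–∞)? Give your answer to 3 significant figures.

AUC = 28.1 µg/mL·h

Trapezoidal AUC_0→7.5:
  [0→4]: (9.40+2.01)/2 × 4 = 22.82
  [4→5]: (2.01+1.37)/2 × 1 = 1.69
  [5→6]: (1.37+0.93)/2 × 1 = 1.15
  [6→6.5]: (0.93+0.77)/2 × 0.5 = 0.425
  [6.5→7.5]: (0.77+0.52)/2 × 1 = 0.645
  Sum = 26.73 µg/mL·h
Extrapolated tail: C_last / k_e = 0.52 / 0.386 = 1.347
AUC_0→∞ = 26.73 + 1.347 = 28.077 µg/mL·h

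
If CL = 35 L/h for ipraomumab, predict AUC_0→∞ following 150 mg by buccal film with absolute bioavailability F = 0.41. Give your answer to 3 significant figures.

AUC = 1.76 mg/L·h

AUC_0→∞ = F × Dose / CL
        = 0.41 × 150 / 35 = 1.75714 mg/L·h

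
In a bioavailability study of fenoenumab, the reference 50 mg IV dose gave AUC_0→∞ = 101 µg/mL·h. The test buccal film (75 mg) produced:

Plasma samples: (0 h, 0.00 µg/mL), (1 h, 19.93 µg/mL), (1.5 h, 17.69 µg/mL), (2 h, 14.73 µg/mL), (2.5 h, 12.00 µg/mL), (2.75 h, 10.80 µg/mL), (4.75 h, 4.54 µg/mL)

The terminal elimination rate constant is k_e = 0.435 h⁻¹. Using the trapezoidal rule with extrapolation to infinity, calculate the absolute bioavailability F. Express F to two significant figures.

F = 0.41

Trapezoidal AUC_0→4.75 (buccal film):
  [0→1]: (0.00+19.93)/2 × 1 = 9.965
  [1→1.5]: (19.93+17.69)/2 × 0.5 = 9.405
  [1.5→2]: (17.69+14.73)/2 × 0.5 = 8.105
  [2→2.5]: (14.73+12.00)/2 × 0.5 = 6.6825
  [2.5→2.75]: (12.00+10.80)/2 × 0.25 = 2.85
  [2.75→4.75]: (10.80+4.54)/2 × 2 = 15.34
  Sum = 52.3475 µg/mL·h
Tail: C_last/k_e = 4.54/0.435 = 10.437
AUC_0→∞ (buccal film) = 52.3475 + 10.437 = 62.7845 µg/mL·h
F = (AUC_ev/D_ev)/(AUC_iv/D_iv) = (62.7845/75)/(101/50) = 0.837127/2.02 = 0.4144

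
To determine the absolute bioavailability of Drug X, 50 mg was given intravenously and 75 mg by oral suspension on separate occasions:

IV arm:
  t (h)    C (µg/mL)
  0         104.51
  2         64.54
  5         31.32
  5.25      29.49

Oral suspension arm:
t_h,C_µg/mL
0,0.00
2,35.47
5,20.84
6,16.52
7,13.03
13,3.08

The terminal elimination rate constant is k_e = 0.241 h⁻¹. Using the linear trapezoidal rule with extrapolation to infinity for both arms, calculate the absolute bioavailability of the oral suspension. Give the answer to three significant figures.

F = 0.323

Trapezoidal AUC_0→5.25 (IV):
  [0→2]: (104.51+64.54)/2 × 2 = 169.05
  [2→5]: (64.54+31.32)/2 × 3 = 143.79
  [5→5.25]: (31.32+29.49)/2 × 0.25 = 7.60125
  Sum = 320.44125 µg/mL·h
IV tail: 29.49/0.241 = 122.365; AUC_iv,0→∞ = 320.44125 + 122.365 = 442.80625 µg/mL·h
Trapezoidal AUC_0→13 (oral suspension):
  [0→2]: (0.00+35.47)/2 × 2 = 35.47
  [2→5]: (35.47+20.84)/2 × 3 = 84.465
  [5→6]: (20.84+16.52)/2 × 1 = 18.68
  [6→7]: (16.52+13.03)/2 × 1 = 14.775
  [7→13]: (13.03+3.08)/2 × 6 = 48.33
  Sum = 201.72 µg/mL·h
oral suspension tail: 3.08/0.241 = 12.780; AUC_ev,0→∞ = 201.72 + 12.780 = 214.5 µg/mL·h
F = (AUC_ev/D_ev)/(AUC_iv/D_iv) = (214.5/75)/(442.80625/50) = 2.86/8.856125 = 0.3229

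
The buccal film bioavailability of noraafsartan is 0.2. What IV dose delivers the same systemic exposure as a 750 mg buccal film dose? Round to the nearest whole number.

D_iv = 150 mg

Systemic exposure from an extravascular dose = F × D_ev, so the equivalent IV dose is F × D_ev.
D_iv = F × D_ev = 0.2 × 750 = 150 mg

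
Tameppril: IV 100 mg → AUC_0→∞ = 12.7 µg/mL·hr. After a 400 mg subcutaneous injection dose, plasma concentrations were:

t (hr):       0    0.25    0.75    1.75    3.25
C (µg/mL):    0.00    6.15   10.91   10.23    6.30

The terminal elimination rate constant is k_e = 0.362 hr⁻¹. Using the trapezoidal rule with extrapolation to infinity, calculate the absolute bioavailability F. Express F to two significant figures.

Trapezoidal AUC_0→3.25 (subcutaneous injection):
  [0→0.25]: (0.00+6.15)/2 × 0.25 = 0.76875
  [0.25→0.75]: (6.15+10.91)/2 × 0.5 = 4.265
  [0.75→1.75]: (10.91+10.23)/2 × 1 = 10.57
  [1.75→3.25]: (10.23+6.30)/2 × 1.5 = 12.3975
  Sum = 28.00125 µg/mL·hr
Tail: C_last/k_e = 6.30/0.362 = 17.403
AUC_0→∞ (subcutaneous injection) = 28.00125 + 17.403 = 45.40425 µg/mL·hr
F = (AUC_ev/D_ev)/(AUC_iv/D_iv) = (45.40425/400)/(12.7/100) = 0.113511/0.127 = 0.8938

F = 0.89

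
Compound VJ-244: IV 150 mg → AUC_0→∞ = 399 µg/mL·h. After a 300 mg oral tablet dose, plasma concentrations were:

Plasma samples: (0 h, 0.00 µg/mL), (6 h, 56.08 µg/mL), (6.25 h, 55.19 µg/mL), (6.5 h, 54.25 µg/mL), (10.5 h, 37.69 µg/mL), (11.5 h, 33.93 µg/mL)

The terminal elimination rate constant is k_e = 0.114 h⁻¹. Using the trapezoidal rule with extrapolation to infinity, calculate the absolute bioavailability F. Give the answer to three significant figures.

F = 0.894

Trapezoidal AUC_0→11.5 (oral tablet):
  [0→6]: (0.00+56.08)/2 × 6 = 168.24
  [6→6.25]: (56.08+55.19)/2 × 0.25 = 13.90875
  [6.25→6.5]: (55.19+54.25)/2 × 0.25 = 13.68
  [6.5→10.5]: (54.25+37.69)/2 × 4 = 183.88
  [10.5→11.5]: (37.69+33.93)/2 × 1 = 35.81
  Sum = 415.51875 µg/mL·h
Tail: C_last/k_e = 33.93/0.114 = 297.632
AUC_0→∞ (oral tablet) = 415.51875 + 297.632 = 713.15075 µg/mL·h
F = (AUC_ev/D_ev)/(AUC_iv/D_iv) = (713.15075/300)/(399/150) = 2.37717/2.66 = 0.8937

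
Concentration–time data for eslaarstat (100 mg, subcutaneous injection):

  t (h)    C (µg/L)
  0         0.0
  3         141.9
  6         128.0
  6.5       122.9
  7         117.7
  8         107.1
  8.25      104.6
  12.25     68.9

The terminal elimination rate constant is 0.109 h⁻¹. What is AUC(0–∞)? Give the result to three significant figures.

Trapezoidal AUC_0→12.25:
  [0→3]: (0.0+141.9)/2 × 3 = 212.85
  [3→6]: (141.9+128.0)/2 × 3 = 404.85
  [6→6.5]: (128.0+122.9)/2 × 0.5 = 62.725
  [6.5→7]: (122.9+117.7)/2 × 0.5 = 60.15
  [7→8]: (117.7+107.1)/2 × 1 = 112.4
  [8→8.25]: (107.1+104.6)/2 × 0.25 = 26.4625
  [8.25→12.25]: (104.6+68.9)/2 × 4 = 347.0
  Sum = 1226.4375 µg/L·h
Extrapolated tail: C_last / k_e = 68.9 / 0.109 = 632.110
AUC_0→∞ = 1226.4375 + 632.110 = 1858.5475 µg/L·h

AUC = 1860 µg/L·h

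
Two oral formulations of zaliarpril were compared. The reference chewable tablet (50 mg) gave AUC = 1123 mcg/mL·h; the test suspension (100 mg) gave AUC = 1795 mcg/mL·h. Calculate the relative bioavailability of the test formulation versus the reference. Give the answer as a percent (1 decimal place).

F_rel = 79.9%

F_rel = (AUC_test/D_test) / (AUC_ref/D_ref)
      = (1795/100) / (1123/50)
      = 17.95 / 22.46 = 0.7992 = 79.92%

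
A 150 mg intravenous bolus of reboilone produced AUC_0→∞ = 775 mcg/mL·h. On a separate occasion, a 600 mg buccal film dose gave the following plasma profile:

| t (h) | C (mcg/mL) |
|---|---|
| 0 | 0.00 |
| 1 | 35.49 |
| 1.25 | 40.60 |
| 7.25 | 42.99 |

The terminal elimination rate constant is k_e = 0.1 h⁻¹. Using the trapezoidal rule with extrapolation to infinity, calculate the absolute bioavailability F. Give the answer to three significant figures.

Trapezoidal AUC_0→7.25 (buccal film):
  [0→1]: (0.00+35.49)/2 × 1 = 17.745
  [1→1.25]: (35.49+40.60)/2 × 0.25 = 9.51125
  [1.25→7.25]: (40.60+42.99)/2 × 6 = 250.77
  Sum = 278.02625 mcg/mL·h
Tail: C_last/k_e = 42.99/0.1 = 429.900
AUC_0→∞ (buccal film) = 278.02625 + 429.900 = 707.92625 mcg/mL·h
F = (AUC_ev/D_ev)/(AUC_iv/D_iv) = (707.92625/600)/(775/150) = 1.17988/5.16667 = 0.2284

F = 0.228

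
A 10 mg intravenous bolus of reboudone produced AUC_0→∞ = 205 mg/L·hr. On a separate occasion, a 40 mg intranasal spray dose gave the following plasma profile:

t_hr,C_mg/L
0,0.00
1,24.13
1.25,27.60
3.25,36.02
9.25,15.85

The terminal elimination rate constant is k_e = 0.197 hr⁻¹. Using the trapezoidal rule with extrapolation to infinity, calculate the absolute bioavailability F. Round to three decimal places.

F = 0.388

Trapezoidal AUC_0→9.25 (intranasal spray):
  [0→1]: (0.00+24.13)/2 × 1 = 12.065
  [1→1.25]: (24.13+27.60)/2 × 0.25 = 6.46625
  [1.25→3.25]: (27.60+36.02)/2 × 2 = 63.62
  [3.25→9.25]: (36.02+15.85)/2 × 6 = 155.61
  Sum = 237.76125 mg/L·hr
Tail: C_last/k_e = 15.85/0.197 = 80.457
AUC_0→∞ (intranasal spray) = 237.76125 + 80.457 = 318.21825 mg/L·hr
F = (AUC_ev/D_ev)/(AUC_iv/D_iv) = (318.21825/40)/(205/10) = 7.95546/20.5 = 0.3881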